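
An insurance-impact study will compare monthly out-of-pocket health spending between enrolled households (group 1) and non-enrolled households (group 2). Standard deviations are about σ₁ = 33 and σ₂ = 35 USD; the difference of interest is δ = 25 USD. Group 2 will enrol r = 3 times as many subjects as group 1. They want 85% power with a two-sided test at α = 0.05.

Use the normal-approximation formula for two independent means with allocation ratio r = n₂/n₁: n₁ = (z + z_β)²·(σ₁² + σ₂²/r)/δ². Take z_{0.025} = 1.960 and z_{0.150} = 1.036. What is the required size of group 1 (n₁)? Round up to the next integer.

n₁ = 22

n₁ = (z_{α/2} + z_β)² · (σ₁² + σ₂²/r) / δ²
   = (1.960 + 1.036)² · (33² + 35²/3) / 25²
   = 8.9760 · (1089 + 408.3333) / 625
   = 8.9760 · 1497.3 / 625
   = 21.50
Round up → n₁ = 22; n₂ = r·n₁ = 3 × 22 = 66.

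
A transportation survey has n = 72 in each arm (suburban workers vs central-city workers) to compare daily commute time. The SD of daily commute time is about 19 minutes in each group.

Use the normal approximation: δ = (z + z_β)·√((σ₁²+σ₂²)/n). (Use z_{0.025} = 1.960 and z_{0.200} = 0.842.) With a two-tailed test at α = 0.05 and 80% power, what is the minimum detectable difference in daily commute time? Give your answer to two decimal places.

Minimum detectable difference ≈ 8.87 minutes

δ = (z_{α/2} + z_β) · √((σ₁²+σ₂²)/n)
  = (1.960 + 0.842) · √(722/72)
  = 2.802 · √10.0278
  = 2.802 · 3.1667
  = 8.8730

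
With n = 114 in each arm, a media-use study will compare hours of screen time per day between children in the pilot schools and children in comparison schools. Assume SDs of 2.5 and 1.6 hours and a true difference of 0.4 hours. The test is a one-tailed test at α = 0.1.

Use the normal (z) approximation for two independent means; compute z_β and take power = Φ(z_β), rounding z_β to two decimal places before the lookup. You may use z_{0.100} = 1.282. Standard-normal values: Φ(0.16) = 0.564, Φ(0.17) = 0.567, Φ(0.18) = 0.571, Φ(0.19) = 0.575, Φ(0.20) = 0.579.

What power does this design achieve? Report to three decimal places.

z_β = δ·√(n/(σ₁²+σ₂²)) − z_α
    = 0.4 · √(114/8.81) − 1.282
    = 0.4 · 3.59720 − 1.282
    = 1.4389 − 1.282 = 0.1569 → 0.16
Power = Φ(0.16) = 0.564.

Power ≈ 0.564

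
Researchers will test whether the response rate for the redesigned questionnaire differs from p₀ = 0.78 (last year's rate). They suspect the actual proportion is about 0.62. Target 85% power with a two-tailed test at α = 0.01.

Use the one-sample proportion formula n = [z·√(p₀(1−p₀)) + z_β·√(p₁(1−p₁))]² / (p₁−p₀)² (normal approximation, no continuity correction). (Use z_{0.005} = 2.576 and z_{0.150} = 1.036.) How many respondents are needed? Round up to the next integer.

n = 97

n = [z_{α/2}·√(p₀q₀) + z_β·√(p₁q₁)]² / (p₁ − p₀)²
  = [2.576·√(0.78·0.22) + 1.036·√(0.62·0.38)]² / (-0.16)²
  = [2.576·0.4142 + 1.036·0.4854]² / 0.0256
  = [1.5700]² / 0.0256
  = 96.28
Round up → n = 97.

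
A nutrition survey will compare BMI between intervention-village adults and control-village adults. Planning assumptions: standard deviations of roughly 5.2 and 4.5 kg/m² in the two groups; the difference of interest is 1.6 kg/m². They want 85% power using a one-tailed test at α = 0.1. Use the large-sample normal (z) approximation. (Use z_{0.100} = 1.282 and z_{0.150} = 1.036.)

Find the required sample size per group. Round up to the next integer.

n = (z_α + z_β)² · (σ₁² + σ₂²) / δ²
  = (1.282 + 1.036)² · (5.2² + 4.5² = 47.29) / 1.6²
  = 5.3731 · 47.29 / 2.56
  = 99.26
Round up → n = 100 per group.

n = 100 per group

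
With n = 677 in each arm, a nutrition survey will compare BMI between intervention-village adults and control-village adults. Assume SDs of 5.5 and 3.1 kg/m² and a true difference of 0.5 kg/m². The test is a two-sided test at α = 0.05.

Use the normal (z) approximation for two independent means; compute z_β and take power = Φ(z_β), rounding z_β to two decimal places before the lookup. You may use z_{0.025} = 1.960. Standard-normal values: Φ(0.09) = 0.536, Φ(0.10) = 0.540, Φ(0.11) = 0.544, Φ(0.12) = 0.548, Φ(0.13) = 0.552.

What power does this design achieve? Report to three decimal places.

Power ≈ 0.540

z_β = δ·√(n/(σ₁²+σ₂²)) − z_{α/2}
    = 0.5 · √(677/39.86) − 1.960
    = 0.5 · 4.12122 − 1.960
    = 2.0606 − 1.960 = 0.1006 → 0.10
Power = Φ(0.10) = 0.540.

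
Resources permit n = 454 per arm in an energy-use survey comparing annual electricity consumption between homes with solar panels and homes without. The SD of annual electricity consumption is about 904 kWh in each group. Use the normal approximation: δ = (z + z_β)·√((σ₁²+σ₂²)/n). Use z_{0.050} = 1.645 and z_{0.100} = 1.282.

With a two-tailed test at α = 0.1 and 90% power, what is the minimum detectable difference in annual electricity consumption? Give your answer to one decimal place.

Minimum detectable difference ≈ 175.6 kWh

δ = (z_{α/2} + z_β) · √((σ₁²+σ₂²)/n)
  = (1.645 + 1.282) · √(1634432/454)
  = 2.927 · √3600.1
  = 2.927 · 60.0006
  = 175.6217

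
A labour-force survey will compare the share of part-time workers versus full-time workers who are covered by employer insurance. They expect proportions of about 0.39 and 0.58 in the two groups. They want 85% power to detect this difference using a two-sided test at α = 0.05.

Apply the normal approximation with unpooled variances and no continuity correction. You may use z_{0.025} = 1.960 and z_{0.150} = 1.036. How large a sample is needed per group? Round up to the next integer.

n = (z_{α/2} + z_β)² · [p₁(1−p₁) + p₂(1−p₂)] / (p₁ − p₂)²
  = (1.960 + 1.036)² · (0.39·0.61 + 0.58·0.42) / (-0.19)²
  = (2.996)² · (0.2379 + 0.2436) / 0.0361
  = 8.9760 · 0.4815 / 0.0361
  = 119.72
Round up → n = 120 per group.

n = 120 per group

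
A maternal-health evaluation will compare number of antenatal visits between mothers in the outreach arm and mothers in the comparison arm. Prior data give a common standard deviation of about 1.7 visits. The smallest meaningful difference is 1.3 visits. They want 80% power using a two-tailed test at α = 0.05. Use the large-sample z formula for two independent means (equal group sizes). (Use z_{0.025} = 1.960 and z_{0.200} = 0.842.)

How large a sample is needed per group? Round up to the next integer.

n = 27 per group

n = (z_{α/2} + z_β)² · (σ₁² + σ₂²) / δ²
  = (1.960 + 0.842)² · (2·1.7² = 5.78) / 1.3²
  = 7.8512 · 5.78 / 1.69
  = 26.85
Round up → n = 27 per group.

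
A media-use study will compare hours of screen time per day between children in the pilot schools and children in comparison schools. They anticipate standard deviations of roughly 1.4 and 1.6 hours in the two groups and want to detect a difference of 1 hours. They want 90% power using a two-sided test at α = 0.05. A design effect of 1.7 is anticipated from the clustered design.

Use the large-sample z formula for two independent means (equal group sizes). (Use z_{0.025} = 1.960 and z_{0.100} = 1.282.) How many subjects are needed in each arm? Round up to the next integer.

n = 81 per group

n = (z_{α/2} + z_β)² · (σ₁² + σ₂²) / δ²
  = (1.960 + 1.282)² · (1.4² + 1.6² = 4.52) / 1²
  = 10.5106 · 4.52 / 1
  = 47.51
Design effect: 1.7 × 47.51 = 80.76.
Round up → n = 81 per group.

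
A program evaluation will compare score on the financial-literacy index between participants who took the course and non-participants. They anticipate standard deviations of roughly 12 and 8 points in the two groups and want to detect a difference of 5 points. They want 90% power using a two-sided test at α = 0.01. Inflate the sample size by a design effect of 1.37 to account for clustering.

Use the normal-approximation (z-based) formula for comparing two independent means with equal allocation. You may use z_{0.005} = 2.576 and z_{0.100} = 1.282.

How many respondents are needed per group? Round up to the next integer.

n = 170 per group

n = (z_{α/2} + z_β)² · (σ₁² + σ₂²) / δ²
  = (2.576 + 1.282)² · (12² + 8² = 208) / 5²
  = 14.8842 · 208 / 25
  = 123.84
Design effect: 1.37 × 123.84 = 169.66.
Round up → n = 170 per group.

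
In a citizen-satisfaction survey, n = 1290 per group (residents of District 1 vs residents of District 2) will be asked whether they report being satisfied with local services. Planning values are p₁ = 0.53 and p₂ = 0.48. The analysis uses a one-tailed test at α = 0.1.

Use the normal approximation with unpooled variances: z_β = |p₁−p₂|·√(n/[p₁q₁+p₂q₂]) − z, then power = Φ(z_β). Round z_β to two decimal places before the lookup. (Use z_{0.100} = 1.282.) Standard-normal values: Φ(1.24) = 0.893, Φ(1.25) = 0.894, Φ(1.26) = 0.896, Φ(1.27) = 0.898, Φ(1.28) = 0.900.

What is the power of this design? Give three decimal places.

z_β = |p₁−p₂|·√(n/[p₁q₁+p₂q₂]) − z_α
    = 0.05 · √(1290/0.4987) − 1.282
    = 0.05 · 50.8599 − 1.282
    = 2.5430 − 1.282 = 1.2610 → 1.26
Power = Φ(1.26) = 0.896.

Power ≈ 0.896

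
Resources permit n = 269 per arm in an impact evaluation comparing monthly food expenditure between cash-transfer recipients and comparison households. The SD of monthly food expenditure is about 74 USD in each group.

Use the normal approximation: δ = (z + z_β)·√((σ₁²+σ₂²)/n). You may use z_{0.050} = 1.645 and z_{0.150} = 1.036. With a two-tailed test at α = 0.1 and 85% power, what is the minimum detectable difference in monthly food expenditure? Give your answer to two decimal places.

Minimum detectable difference ≈ 17.11 USD

δ = (z_{α/2} + z_β) · √((σ₁²+σ₂²)/n)
  = (1.645 + 1.036) · √(10952/269)
  = 2.681 · √40.7138
  = 2.681 · 6.3807
  = 17.1067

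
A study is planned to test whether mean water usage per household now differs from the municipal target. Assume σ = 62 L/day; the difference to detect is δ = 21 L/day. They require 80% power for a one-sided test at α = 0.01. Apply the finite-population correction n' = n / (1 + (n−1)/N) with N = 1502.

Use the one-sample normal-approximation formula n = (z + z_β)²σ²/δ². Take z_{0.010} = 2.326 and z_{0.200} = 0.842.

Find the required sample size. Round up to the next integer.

n = 83

n = (z_α + z_β)² · σ² / δ²
  = (2.326 + 0.842)² · 62² / 21²
  = 10.0362 · 3844 / 441
  = 87.48
Finite-population correction (N = 1502): 87.48 / (1 + (87.48 − 1)/1502) = 82.72.
Round up → n = 83.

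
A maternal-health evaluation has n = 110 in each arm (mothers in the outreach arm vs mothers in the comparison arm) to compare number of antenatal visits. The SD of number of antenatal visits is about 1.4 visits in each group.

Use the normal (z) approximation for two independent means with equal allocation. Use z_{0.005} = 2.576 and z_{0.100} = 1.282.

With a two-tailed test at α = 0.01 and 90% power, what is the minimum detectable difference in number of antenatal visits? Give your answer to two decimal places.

Minimum detectable difference ≈ 0.73 visits

δ = (z_{α/2} + z_β) · √((σ₁²+σ₂²)/n)
  = (2.576 + 1.282) · √(3.92/110)
  = 3.858 · √0.03564
  = 3.858 · 0.1888
  = 0.7283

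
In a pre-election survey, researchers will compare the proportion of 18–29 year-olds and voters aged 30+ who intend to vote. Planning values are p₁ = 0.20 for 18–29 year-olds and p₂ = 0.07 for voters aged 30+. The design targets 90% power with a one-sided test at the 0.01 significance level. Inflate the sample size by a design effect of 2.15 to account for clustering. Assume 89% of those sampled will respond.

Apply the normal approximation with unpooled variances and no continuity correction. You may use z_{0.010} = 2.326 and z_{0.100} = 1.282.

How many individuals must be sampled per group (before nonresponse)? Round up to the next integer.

n = (z_α + z_β)² · [p₁(1−p₁) + p₂(1−p₂)] / (p₁ − p₂)²
  = (2.326 + 1.282)² · (0.20·0.80 + 0.07·0.93) / (0.13)²
  = (3.608)² · (0.1600 + 0.0651) / 0.0169
  = 13.0177 · 0.2251 / 0.0169
  = 173.39
Design effect: 2.15 × 173.39 = 372.79.
Adjust for 89% response: 372.79 / 0.89 = 418.86.
Round up → n = 419 per group.

n = 419 per group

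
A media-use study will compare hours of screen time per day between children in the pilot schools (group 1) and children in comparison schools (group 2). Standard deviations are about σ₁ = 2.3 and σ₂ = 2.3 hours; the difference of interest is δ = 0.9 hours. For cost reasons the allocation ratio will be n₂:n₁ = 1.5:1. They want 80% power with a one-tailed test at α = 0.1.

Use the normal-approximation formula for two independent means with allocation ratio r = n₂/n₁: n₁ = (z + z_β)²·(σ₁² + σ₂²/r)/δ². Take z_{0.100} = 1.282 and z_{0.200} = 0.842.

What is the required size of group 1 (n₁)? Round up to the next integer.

n₁ = 50

n₁ = (z_α + z_β)² · (σ₁² + σ₂²/r) / δ²
   = (1.282 + 0.842)² · (2.3² + 2.3²/1.5) / 0.9²
   = 4.5114 · (5.29 + 3.5267) / 0.81
   = 4.5114 · 8.8167 / 0.81
   = 49.11
Round up → n₁ = 50; n₂ = r·n₁ = 1.5 × 50 = 75.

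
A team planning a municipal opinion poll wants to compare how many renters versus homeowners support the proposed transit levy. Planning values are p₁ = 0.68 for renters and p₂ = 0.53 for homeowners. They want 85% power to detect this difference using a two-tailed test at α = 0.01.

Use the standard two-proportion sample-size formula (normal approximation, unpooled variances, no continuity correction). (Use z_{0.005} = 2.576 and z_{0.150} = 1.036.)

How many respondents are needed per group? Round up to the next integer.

n = 271 per group

n = (z_{α/2} + z_β)² · [p₁(1−p₁) + p₂(1−p₂)] / (p₁ − p₂)²
  = (2.576 + 1.036)² · (0.68·0.32 + 0.53·0.47) / (0.15)²
  = (3.612)² · (0.2176 + 0.2491) / 0.0225
  = 13.0465 · 0.4667 / 0.0225
  = 270.61
Round up → n = 271 per group.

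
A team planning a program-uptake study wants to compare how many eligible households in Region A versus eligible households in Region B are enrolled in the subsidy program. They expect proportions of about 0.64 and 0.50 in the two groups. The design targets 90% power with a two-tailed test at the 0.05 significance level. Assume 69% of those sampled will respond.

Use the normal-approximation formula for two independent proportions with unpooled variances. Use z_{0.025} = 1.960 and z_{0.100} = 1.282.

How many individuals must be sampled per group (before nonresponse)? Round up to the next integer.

n = (z_{α/2} + z_β)² · [p₁(1−p₁) + p₂(1−p₂)] / (p₁ − p₂)²
  = (1.960 + 1.282)² · (0.64·0.36 + 0.50·0.50) / (0.14)²
  = (3.242)² · (0.2304 + 0.2500) / 0.0196
  = 10.5106 · 0.4804 / 0.0196
  = 257.62
Adjust for 69% response: 257.62 / 0.69 = 373.36.
Round up → n = 374 per group.

n = 374 per group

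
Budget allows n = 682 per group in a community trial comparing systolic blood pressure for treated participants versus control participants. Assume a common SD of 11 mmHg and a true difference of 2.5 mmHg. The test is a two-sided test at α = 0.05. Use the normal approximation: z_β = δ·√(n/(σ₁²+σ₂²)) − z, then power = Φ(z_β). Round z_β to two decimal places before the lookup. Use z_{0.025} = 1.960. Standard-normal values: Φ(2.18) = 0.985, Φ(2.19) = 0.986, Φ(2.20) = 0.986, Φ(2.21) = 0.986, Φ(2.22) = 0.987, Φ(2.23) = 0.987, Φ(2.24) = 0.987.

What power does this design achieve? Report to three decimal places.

Power ≈ 0.987

z_β = δ·√(n/(σ₁²+σ₂²)) − z_{α/2}
    = 2.5 · √(682/242) − 1.960
    = 2.5 · 1.67874 − 1.960
    = 4.1969 − 1.960 = 2.2369 → 2.24
Power = Φ(2.24) = 0.987.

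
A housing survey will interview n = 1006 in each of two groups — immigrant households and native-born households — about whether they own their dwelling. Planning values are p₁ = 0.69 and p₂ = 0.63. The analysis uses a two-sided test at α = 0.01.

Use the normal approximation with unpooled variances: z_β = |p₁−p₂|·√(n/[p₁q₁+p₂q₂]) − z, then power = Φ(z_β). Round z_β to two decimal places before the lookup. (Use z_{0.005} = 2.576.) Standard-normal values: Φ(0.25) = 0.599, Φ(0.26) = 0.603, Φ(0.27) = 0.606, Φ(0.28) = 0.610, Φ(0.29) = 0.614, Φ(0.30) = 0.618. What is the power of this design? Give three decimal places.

Power ≈ 0.606

z_β = |p₁−p₂|·√(n/[p₁q₁+p₂q₂]) − z_{α/2}
    = 0.06 · √(1006/0.4470) − 2.576
    = 0.06 · 47.4401 − 2.576
    = 2.8464 − 2.576 = 0.2704 → 0.27
Power = Φ(0.27) = 0.606.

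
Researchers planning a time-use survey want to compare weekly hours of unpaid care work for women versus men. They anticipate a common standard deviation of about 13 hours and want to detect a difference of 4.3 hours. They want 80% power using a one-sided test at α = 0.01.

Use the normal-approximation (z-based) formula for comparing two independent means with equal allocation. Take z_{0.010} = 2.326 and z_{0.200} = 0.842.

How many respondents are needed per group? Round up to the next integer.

n = 184 per group

n = (z_α + z_β)² · (σ₁² + σ₂²) / δ²
  = (2.326 + 0.842)² · (2·13² = 338) / 4.3²
  = 10.0362 · 338 / 18.49
  = 183.46
Round up → n = 184 per group.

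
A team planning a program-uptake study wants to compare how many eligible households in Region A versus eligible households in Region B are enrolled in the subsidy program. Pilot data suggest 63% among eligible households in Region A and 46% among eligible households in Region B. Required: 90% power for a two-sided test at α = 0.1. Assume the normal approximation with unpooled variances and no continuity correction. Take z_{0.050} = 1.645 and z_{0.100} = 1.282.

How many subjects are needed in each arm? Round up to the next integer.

n = (z_{α/2} + z_β)² · [p₁(1−p₁) + p₂(1−p₂)] / (p₁ − p₂)²
  = (1.645 + 1.282)² · (0.63·0.37 + 0.46·0.54) / (0.17)²
  = (2.927)² · (0.2331 + 0.2484) / 0.0289
  = 8.5673 · 0.4815 / 0.0289
  = 142.74
Round up → n = 143 per group.

n = 143 per group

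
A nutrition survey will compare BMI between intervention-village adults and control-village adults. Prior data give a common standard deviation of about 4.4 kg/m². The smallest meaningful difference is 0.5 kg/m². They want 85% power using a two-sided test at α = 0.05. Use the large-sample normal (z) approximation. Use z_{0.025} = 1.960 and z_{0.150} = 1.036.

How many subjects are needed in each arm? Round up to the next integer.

n = 1391 per group

n = (z_{α/2} + z_β)² · (σ₁² + σ₂²) / δ²
  = (1.960 + 1.036)² · (2·4.4² = 38.72) / 0.5²
  = 8.9760 · 38.72 / 0.25
  = 1390.21
Round up → n = 1391 per group.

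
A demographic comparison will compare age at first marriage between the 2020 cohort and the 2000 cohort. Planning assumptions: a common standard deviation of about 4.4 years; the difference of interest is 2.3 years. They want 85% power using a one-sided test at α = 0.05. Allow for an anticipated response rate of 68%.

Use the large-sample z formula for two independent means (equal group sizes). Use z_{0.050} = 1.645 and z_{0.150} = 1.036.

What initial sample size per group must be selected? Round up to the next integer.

n = 78 per group

n = (z_α + z_β)² · (σ₁² + σ₂²) / δ²
  = (1.645 + 1.036)² · (2·4.4² = 38.72) / 2.3²
  = 7.1878 · 38.72 / 5.29
  = 52.61
Adjust for 68% response: 52.61 / 0.68 = 77.37.
Round up → n = 78 per group.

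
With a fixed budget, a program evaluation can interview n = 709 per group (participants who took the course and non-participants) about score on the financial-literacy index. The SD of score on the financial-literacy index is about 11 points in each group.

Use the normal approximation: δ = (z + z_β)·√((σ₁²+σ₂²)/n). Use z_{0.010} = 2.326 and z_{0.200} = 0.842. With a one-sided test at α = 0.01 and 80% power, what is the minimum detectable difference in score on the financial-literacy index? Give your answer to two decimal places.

Minimum detectable difference ≈ 1.85 points

δ = (z_α + z_β) · √((σ₁²+σ₂²)/n)
  = (2.326 + 0.842) · √(242/709)
  = 3.168 · √0.34133
  = 3.168 · 0.5842
  = 1.8508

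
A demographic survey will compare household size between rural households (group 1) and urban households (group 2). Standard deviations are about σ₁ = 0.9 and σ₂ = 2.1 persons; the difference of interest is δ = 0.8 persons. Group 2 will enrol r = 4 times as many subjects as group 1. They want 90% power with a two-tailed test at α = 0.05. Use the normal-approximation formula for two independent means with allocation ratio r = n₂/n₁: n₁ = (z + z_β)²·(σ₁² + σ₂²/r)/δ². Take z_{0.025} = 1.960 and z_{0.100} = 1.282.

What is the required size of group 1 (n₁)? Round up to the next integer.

n₁ = 32

n₁ = (z_{α/2} + z_β)² · (σ₁² + σ₂²/r) / δ²
   = (1.960 + 1.282)² · (0.9² + 2.1²/4) / 0.8²
   = 10.5106 · (0.81 + 1.1025) / 0.64
   = 10.5106 · 1.9125 / 0.64
   = 31.41
Round up → n₁ = 32; n₂ = r·n₁ = 4 × 32 = 128.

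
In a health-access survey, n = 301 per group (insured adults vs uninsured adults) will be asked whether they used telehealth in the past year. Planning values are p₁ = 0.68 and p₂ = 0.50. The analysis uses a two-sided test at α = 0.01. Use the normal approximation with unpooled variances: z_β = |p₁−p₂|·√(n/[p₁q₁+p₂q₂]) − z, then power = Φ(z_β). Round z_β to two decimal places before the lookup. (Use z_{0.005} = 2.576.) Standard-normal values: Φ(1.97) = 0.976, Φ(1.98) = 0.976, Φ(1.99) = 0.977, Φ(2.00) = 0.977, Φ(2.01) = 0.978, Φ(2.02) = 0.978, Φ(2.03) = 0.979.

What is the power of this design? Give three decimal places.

z_β = |p₁−p₂|·√(n/[p₁q₁+p₂q₂]) − z_{α/2}
    = 0.18 · √(301/0.4676) − 2.576
    = 0.18 · 25.3715 − 2.576
    = 4.5669 − 2.576 = 1.9909 → 1.99
Power = Φ(1.99) = 0.977.

Power ≈ 0.977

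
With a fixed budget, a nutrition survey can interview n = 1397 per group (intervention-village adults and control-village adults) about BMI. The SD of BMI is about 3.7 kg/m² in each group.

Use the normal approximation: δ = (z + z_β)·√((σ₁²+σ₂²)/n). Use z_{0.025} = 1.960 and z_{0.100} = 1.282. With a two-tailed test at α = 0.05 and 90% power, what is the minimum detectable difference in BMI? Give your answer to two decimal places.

δ = (z_{α/2} + z_β) · √((σ₁²+σ₂²)/n)
  = (1.960 + 1.282) · √(27.38/1397)
  = 3.242 · √0.0196
  = 3.242 · 0.1400
  = 0.4539

Minimum detectable difference ≈ 0.45 kg/m²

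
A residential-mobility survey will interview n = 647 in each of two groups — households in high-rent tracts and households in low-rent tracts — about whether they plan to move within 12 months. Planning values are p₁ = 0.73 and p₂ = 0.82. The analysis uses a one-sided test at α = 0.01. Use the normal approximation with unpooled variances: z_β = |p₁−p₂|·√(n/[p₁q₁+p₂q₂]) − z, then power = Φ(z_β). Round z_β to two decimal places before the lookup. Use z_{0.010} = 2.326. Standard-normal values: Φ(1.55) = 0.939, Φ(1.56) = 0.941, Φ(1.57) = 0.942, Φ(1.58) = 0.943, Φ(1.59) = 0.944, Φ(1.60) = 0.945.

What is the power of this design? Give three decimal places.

Power ≈ 0.942

z_β = |p₁−p₂|·√(n/[p₁q₁+p₂q₂]) − z_α
    = 0.09 · √(647/0.3447) − 2.326
    = 0.09 · 43.3243 − 2.326
    = 3.8992 − 2.326 = 1.5732 → 1.57
Power = Φ(1.57) = 0.942.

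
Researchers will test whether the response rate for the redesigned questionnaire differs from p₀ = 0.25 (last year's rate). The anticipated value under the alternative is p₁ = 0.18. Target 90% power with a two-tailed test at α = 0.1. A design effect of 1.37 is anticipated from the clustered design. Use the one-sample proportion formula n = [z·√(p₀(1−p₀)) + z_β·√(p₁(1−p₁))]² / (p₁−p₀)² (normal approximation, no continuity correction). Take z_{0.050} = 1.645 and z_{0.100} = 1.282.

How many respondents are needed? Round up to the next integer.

n = [z_{α/2}·√(p₀q₀) + z_β·√(p₁q₁)]² / (p₁ − p₀)²
  = [1.645·√(0.25·0.75) + 1.282·√(0.18·0.82)]² / (-0.07)²
  = [1.645·0.4330 + 1.282·0.3842]² / 0.0049
  = [1.2048]² / 0.0049
  = 296.25
Design effect: 1.37 × 296.25 = 405.86.
Round up → n = 406.

n = 406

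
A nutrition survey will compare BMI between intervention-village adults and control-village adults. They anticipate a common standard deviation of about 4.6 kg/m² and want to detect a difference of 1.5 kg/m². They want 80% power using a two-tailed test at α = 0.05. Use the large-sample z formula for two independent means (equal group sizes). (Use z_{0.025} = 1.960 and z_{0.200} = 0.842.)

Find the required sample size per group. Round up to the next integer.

n = (z_{α/2} + z_β)² · (σ₁² + σ₂²) / δ²
  = (1.960 + 0.842)² · (2·4.6² = 42.32) / 1.5²
  = 7.8512 · 42.32 / 2.25
  = 147.67
Round up → n = 148 per group.

n = 148 per group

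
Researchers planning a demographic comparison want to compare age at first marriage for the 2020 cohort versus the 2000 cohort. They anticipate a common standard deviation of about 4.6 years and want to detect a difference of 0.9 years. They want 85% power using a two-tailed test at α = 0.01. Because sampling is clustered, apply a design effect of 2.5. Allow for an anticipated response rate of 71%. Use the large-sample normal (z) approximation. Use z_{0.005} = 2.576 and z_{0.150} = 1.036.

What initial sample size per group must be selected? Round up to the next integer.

n = 2401 per group

n = (z_{α/2} + z_β)² · (σ₁² + σ₂²) / δ²
  = (2.576 + 1.036)² · (2·4.6² = 42.32) / 0.9²
  = 13.0465 · 42.32 / 0.81
  = 681.64
Design effect: 2.5 × 681.64 = 1704.10.
Adjust for 71% response: 1704.10 / 0.71 = 2400.15.
Round up → n = 2401 per group.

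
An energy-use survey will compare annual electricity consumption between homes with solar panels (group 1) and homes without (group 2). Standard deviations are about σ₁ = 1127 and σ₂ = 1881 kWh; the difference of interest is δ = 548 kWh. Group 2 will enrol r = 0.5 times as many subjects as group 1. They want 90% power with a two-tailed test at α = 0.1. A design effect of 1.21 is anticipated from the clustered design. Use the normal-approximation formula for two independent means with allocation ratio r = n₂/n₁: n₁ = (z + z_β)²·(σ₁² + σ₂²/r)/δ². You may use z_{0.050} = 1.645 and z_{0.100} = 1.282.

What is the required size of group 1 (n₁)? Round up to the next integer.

n₁ = 289

n₁ = (z_{α/2} + z_β)² · (σ₁² + σ₂²/r) / δ²
   = (1.645 + 1.282)² · (1127² + 1881²/0.5) / 548²
   = 8.5673 · (1270129 + 7076322) / 300304
   = 8.5673 · 8346451 / 300304
   = 238.11
Design effect: 1.21 × 238.11 = 288.12.
Round up → n₁ = 289; n₂ = r·n₁ = 0.5 × 289 = 145.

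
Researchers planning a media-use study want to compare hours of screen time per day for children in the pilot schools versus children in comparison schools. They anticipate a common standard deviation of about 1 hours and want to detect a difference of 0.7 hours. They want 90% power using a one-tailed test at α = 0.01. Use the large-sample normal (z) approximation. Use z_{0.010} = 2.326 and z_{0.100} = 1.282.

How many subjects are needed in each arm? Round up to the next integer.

n = (z_α + z_β)² · (σ₁² + σ₂²) / δ²
  = (2.326 + 1.282)² · (2·1² = 2) / 0.7²
  = 13.0177 · 2 / 0.49
  = 53.13
Round up → n = 54 per group.

n = 54 per group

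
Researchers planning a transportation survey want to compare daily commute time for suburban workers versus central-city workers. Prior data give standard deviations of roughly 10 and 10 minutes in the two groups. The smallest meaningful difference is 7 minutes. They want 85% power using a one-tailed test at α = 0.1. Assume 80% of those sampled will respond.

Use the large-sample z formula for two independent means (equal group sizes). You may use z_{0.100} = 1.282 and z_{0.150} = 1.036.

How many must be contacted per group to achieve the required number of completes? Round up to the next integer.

n = (z_α + z_β)² · (σ₁² + σ₂²) / δ²
  = (1.282 + 1.036)² · (10² + 10² = 200) / 7²
  = 5.3731 · 200 / 49
  = 21.93
Adjust for 80% response: 21.93 / 0.80 = 27.41.
Round up → n = 28 per group.

n = 28 per group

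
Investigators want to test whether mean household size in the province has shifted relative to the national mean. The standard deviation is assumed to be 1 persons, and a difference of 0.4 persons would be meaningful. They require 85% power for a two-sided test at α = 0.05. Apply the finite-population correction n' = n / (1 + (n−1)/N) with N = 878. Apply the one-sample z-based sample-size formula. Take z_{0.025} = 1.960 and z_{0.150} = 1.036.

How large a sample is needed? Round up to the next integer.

n = (z_{α/2} + z_β)² · σ² / δ²
  = (1.960 + 1.036)² · 1² / 0.4²
  = 8.9760 · 1 / 0.16
  = 56.10
Finite-population correction (N = 878): 56.10 / (1 + (56.10 − 1)/878) = 52.79.
Round up → n = 53.

n = 53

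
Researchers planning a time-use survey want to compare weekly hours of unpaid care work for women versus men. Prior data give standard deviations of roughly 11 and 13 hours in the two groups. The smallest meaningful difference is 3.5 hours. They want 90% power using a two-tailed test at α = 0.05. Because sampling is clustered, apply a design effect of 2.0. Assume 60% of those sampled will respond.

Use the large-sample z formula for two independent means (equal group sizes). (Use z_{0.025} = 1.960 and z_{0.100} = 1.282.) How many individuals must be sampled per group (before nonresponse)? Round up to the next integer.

n = (z_{α/2} + z_β)² · (σ₁² + σ₂²) / δ²
  = (1.960 + 1.282)² · (11² + 13² = 290) / 3.5²
  = 10.5106 · 290 / 12.25
  = 248.82
Design effect: 2.0 × 248.82 = 497.64.
Adjust for 60% response: 497.64 / 0.60 = 829.41.
Round up → n = 830 per group.

n = 830 per group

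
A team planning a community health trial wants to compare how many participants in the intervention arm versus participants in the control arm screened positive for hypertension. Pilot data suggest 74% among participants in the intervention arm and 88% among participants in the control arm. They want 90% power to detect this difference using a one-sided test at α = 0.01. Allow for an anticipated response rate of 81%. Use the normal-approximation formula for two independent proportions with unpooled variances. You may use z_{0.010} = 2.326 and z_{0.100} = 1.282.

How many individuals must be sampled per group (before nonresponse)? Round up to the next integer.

n = 245 per group

n = (z_α + z_β)² · [p₁(1−p₁) + p₂(1−p₂)] / (p₁ − p₂)²
  = (2.326 + 1.282)² · (0.74·0.26 + 0.88·0.12) / (-0.14)²
  = (3.608)² · (0.1924 + 0.1056) / 0.0196
  = 13.0177 · 0.2980 / 0.0196
  = 197.92
Adjust for 81% response: 197.92 / 0.81 = 244.35.
Round up → n = 245 per group.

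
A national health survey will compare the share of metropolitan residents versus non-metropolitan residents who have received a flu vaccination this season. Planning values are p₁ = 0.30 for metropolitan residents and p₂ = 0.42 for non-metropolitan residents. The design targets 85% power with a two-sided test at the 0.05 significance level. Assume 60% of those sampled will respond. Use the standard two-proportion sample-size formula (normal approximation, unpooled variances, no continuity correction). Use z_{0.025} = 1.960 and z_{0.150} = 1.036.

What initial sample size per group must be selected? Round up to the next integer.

n = (z_{α/2} + z_β)² · [p₁(1−p₁) + p₂(1−p₂)] / (p₁ − p₂)²
  = (1.960 + 1.036)² · (0.30·0.70 + 0.42·0.58) / (-0.12)²
  = (2.996)² · (0.2100 + 0.2436) / 0.0144
  = 8.9760 · 0.4536 / 0.0144
  = 282.74
Adjust for 60% response: 282.74 / 0.60 = 471.24.
Round up → n = 472 per group.

n = 472 per group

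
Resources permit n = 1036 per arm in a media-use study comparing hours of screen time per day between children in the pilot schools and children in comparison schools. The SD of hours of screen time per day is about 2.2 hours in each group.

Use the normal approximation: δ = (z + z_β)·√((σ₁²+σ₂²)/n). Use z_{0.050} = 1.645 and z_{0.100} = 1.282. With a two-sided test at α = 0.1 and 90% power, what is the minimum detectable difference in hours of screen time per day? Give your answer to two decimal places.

δ = (z_{α/2} + z_β) · √((σ₁²+σ₂²)/n)
  = (1.645 + 1.282) · √(9.68/1036)
  = 2.927 · √0.00934
  = 2.927 · 0.0967
  = 0.2829

Minimum detectable difference ≈ 0.28 hours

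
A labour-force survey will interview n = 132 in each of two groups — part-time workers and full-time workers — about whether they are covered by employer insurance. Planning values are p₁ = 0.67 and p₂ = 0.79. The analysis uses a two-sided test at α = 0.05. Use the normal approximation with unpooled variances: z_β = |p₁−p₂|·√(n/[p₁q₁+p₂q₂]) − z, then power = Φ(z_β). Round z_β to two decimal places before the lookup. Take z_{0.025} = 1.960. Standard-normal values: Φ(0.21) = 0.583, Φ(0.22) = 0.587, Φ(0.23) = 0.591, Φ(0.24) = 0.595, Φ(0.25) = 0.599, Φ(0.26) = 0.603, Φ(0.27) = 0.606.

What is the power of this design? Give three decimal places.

Power ≈ 0.603

z_β = |p₁−p₂|·√(n/[p₁q₁+p₂q₂]) − z_{α/2}
    = 0.12 · √(132/0.3870) − 1.960
    = 0.12 · 18.4685 − 1.960
    = 2.2162 − 1.960 = 0.2562 → 0.26
Power = Φ(0.26) = 0.603.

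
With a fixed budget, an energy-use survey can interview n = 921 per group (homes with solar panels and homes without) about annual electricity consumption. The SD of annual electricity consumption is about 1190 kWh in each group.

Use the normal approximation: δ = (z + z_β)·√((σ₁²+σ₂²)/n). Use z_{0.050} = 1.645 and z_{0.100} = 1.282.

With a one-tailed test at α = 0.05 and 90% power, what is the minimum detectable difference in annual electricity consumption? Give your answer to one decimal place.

δ = (z_α + z_β) · √((σ₁²+σ₂²)/n)
  = (1.645 + 1.282) · √(2832200/921)
  = 2.927 · √3075.1
  = 2.927 · 55.4539
  = 162.3136

Minimum detectable difference ≈ 162.3 kWh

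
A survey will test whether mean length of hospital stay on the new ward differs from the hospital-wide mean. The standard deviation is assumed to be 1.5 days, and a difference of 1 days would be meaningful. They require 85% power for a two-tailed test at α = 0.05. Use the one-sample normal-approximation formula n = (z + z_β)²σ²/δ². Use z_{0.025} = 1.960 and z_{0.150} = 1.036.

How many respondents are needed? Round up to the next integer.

n = (z_{α/2} + z_β)² · σ² / δ²
  = (1.960 + 1.036)² · 1.5² / 1²
  = 8.9760 · 2.25 / 1
  = 20.20
Round up → n = 21.

n = 21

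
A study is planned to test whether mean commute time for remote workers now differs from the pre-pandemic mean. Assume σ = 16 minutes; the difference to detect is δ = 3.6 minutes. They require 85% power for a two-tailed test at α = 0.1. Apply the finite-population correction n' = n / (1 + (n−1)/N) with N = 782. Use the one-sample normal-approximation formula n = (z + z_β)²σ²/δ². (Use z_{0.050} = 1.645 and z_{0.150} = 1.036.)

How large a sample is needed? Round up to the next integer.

n = 121

n = (z_{α/2} + z_β)² · σ² / δ²
  = (1.645 + 1.036)² · 16² / 3.6²
  = 7.1878 · 256 / 12.96
  = 141.98
Finite-population correction (N = 782): 141.98 / (1 + (141.98 − 1)/782) = 120.29.
Round up → n = 121.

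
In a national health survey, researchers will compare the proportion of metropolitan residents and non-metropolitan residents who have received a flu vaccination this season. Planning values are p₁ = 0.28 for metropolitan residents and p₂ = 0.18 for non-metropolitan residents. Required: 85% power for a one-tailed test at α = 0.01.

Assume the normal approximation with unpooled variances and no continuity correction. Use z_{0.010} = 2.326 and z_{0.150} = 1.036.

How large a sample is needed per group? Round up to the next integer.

n = 395 per group

n = (z_α + z_β)² · [p₁(1−p₁) + p₂(1−p₂)] / (p₁ − p₂)²
  = (2.326 + 1.036)² · (0.28·0.72 + 0.18·0.82) / (0.10)²
  = (3.362)² · (0.2016 + 0.1476) / 0.0100
  = 11.3030 · 0.3492 / 0.0100
  = 394.70
Round up → n = 395 per group.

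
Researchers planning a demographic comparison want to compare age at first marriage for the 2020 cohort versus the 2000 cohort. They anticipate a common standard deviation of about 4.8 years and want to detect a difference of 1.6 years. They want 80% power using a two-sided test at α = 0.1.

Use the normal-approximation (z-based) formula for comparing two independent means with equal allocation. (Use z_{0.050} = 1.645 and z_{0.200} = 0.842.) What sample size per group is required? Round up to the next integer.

n = (z_{α/2} + z_β)² · (σ₁² + σ₂²) / δ²
  = (1.645 + 0.842)² · (2·4.8² = 46.08) / 1.6²
  = 6.1852 · 46.08 / 2.56
  = 111.33
Round up → n = 112 per group.

n = 112 per group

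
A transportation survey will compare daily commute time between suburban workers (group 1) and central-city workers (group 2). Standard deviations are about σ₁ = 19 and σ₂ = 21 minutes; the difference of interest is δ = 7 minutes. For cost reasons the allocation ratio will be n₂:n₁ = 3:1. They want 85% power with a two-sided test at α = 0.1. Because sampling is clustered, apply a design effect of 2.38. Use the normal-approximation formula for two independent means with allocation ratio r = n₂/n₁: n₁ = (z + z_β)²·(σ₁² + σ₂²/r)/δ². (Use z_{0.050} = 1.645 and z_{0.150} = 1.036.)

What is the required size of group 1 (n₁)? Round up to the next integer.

n₁ = 178

n₁ = (z_{α/2} + z_β)² · (σ₁² + σ₂²/r) / δ²
   = (1.645 + 1.036)² · (19² + 21²/3) / 7²
   = 7.1878 · (361 + 147) / 49
   = 7.1878 · 508 / 49
   = 74.52
Design effect: 2.38 × 74.52 = 177.35.
Round up → n₁ = 178; n₂ = r·n₁ = 3 × 178 = 534.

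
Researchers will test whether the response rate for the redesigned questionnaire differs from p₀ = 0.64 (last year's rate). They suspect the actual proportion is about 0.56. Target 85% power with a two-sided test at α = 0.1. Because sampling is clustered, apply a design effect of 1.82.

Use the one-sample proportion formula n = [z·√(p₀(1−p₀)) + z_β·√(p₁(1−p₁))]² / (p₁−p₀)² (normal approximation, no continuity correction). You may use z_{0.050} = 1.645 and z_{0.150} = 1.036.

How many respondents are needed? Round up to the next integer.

n = 484

n = [z_{α/2}·√(p₀q₀) + z_β·√(p₁q₁)]² / (p₁ − p₀)²
  = [1.645·√(0.64·0.36) + 1.036·√(0.56·0.44)]² / (-0.08)²
  = [1.645·0.4800 + 1.036·0.4964]² / 0.0064
  = [1.3039]² / 0.0064
  = 265.63
Design effect: 1.82 × 265.63 = 483.45.
Round up → n = 484.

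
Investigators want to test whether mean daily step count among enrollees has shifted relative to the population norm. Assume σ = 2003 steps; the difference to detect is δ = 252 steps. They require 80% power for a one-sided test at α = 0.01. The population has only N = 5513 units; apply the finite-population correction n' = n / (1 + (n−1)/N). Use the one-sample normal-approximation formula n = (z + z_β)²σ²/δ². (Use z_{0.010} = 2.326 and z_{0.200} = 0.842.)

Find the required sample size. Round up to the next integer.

n = 569

n = (z_α + z_β)² · σ² / δ²
  = (2.326 + 0.842)² · 2003² / 252²
  = 10.0362 · 4012009 / 63504
  = 634.06
Finite-population correction (N = 5513): 634.06 / (1 + (634.06 − 1)/5513) = 568.75.
Round up → n = 569.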